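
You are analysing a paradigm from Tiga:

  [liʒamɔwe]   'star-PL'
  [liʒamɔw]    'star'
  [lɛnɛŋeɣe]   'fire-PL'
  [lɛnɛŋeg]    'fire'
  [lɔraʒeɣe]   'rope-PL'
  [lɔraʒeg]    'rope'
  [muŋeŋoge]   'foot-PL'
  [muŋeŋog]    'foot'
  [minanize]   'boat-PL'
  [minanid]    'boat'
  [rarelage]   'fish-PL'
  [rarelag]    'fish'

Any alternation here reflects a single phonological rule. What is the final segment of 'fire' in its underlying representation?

/ɣ/

The root 'fire' surfaces as [lɛnɛŋeɣe] and [lɛnɛŋeg], with a stem-final [ɣ] ~ [g] alternation.
The stem 'fish' ([rarelage], [rarelag]) shows [g] unchanged in both environments, so [g] cannot be basic with [ɣ] derived before the PL suffix.
The underlying segment must be /ɣ/; voiced fricatives become stops word-finally, yielding [g] there.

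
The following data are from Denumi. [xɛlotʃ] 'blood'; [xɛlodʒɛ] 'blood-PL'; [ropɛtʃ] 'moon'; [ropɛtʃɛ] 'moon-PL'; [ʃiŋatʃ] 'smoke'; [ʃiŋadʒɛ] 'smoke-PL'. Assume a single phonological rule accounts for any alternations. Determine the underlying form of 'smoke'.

The root 'smoke' surfaces as [ʃiŋatʃ] and [ʃiŋadʒɛ], with a stem-final [tʃ] ~ [dʒ] alternation.
If /tʃ/ were underlying and a rule turned it into [dʒ] before the PL suffix, 'moon' would also alternate; but it has [tʃ] in both [ropɛtʃ] and [ropɛtʃɛ].
Therefore /dʒ/ is basic and [tʃ] is derived by word-final obstruent devoicing (voiced obstruents become voiceless word-finally).

/ʃiŋadʒ/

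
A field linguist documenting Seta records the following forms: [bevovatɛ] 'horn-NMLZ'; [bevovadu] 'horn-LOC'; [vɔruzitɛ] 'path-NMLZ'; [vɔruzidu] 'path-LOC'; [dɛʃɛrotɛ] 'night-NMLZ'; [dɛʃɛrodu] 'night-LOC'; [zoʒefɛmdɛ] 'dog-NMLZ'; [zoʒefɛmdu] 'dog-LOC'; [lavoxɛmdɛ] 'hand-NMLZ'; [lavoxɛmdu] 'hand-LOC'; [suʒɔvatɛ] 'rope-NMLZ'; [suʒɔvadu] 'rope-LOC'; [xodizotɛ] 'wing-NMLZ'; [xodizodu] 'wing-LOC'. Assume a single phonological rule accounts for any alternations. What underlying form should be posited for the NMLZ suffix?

The NMLZ morpheme has two allomorphs, [-dɛ] and [-tɛ].
The LOC suffix, which begins with [d], is invariant after every stem; so [d] is not altered by any rule here.
The NMLZ suffix is therefore /-tɛ/ underlyingly, with post-nasal voicing: voiceless stops become voiced after a nasal.

/-tɛ/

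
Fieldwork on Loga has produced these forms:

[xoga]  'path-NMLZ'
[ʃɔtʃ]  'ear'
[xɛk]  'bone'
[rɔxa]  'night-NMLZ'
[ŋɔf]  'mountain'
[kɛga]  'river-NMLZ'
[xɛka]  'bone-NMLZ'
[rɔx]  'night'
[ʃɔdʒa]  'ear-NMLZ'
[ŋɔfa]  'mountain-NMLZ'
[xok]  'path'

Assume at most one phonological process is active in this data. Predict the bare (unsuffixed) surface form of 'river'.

'path' shows [k] ~ [g] at the end of the stem ([xok] vs [xoga]).
If /k/ were underlying and a rule turned it into [g] before the NMLZ suffix, 'bone' would also alternate; but it has [k] in both [xɛk] and [xɛka].
Therefore /g/ is basic and [k] is derived by word-final obstruent devoicing (voiced obstruents become voiceless word-finally).
From [kɛga] the stem 'river' is /kɛg/; word-finally this yields [kɛk].

[kɛk]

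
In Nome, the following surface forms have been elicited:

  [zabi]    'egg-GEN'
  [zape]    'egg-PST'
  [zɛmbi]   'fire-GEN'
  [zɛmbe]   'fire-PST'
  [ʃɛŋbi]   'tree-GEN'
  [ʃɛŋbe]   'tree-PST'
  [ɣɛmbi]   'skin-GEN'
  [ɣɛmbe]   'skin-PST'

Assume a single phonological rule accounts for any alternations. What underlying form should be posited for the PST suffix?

The PST morpheme has two allomorphs, [-be] and [-pe].
By contrast the GEN suffix keeps its initial [b] throughout — that segment must be underlying.
The PST suffix is therefore /-pe/ underlyingly, with post-nasal voicing: voiceless stops become voiced after a nasal.

/-pe/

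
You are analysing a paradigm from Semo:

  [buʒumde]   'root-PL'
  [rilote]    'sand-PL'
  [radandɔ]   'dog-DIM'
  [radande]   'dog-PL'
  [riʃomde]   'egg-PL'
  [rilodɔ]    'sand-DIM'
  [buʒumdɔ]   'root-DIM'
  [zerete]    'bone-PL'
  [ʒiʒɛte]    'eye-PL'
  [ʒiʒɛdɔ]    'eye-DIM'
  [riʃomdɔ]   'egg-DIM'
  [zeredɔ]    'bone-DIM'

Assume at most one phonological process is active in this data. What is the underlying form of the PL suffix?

The PL suffix surfaces as [-de] and [-te], depending on the final segment of the stem.
The DIM suffix, which begins with [d], is invariant after every stem; so [d] is not altered by any rule here.
So the underlying form is /-te/, and voiceless stops become voiced after a nasal.

/-te/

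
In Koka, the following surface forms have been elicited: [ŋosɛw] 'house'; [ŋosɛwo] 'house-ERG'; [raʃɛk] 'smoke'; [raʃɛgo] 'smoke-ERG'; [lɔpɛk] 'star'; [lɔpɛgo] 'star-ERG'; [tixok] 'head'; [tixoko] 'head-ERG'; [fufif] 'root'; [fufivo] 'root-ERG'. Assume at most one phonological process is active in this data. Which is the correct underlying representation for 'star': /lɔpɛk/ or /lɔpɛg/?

The stem for 'star' ends in [k] in [lɔpɛk] but [g] in [lɔpɛgo].
Compare 'head', with invariant [k] in [tixok] and [tixoko]: an analysis with underlying /k/ and a rule producing [g] before the ERG suffix would wrongly predict alternation here too.
The alternation reflects word-final obstruent devoicing: voiced obstruents become voiceless word-finally. /g/ is underlying.

/lɔpɛg/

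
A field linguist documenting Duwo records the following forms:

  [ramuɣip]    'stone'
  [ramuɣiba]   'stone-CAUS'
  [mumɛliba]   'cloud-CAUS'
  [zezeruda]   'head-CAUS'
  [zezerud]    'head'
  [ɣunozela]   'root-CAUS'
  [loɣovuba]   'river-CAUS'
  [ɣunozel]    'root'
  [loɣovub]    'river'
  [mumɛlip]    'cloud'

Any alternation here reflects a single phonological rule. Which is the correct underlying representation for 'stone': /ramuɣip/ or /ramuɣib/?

/ramuɣip/

The stem for 'stone' ends in [b] in [ramuɣiba] but [p] in [ramuɣip].
But 'river' keeps [b] in both environments ([loɣovuba], [loɣovub]), so there is no rule changing /b/ to [p] in isolation.
The alternation reflects intervocalic voicing: voiceless stops become voiced between vowels. /p/ is underlying.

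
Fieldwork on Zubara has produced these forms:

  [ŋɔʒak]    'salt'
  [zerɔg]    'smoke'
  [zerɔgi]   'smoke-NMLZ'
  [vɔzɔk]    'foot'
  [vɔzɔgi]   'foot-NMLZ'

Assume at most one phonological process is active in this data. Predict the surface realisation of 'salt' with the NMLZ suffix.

'foot' shows [k] ~ [g] at the end of the stem ([vɔzɔk] vs [vɔzɔgi]).
If /g/ were underlying and a rule turned it into [k] in isolation, 'smoke' would also alternate; but it has [g] in both [zerɔg] and [zerɔgi].
So /k/ is underlying, and a rule of intervocalic voicing — voiceless stops become voiced between vowels — gives [g].
From [ŋɔʒak] the stem 'salt' is /ŋɔʒak/; between vowels this yields [ŋɔʒagi].

[ŋɔʒagi]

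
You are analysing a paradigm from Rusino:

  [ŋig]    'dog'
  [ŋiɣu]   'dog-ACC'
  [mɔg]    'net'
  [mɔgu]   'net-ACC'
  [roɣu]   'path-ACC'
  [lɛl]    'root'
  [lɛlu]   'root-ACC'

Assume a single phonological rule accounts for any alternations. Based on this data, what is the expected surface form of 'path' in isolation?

The root 'dog' surfaces as [ŋig] and [ŋiɣu], with a stem-final [g] ~ [ɣ] alternation.
The stem 'net' ([mɔg], [mɔgu]) shows [g] unchanged in both environments, so [g] cannot be basic with [ɣ] derived before the ACC suffix.
So /ɣ/ is underlying, and a rule of word-final hardening — voiced fricatives become stops word-finally — gives [g].
The one attested form of 'path', [roɣu], shows underlying /roɣ/. Applying the same rule word-finally gives [rog].

[rog]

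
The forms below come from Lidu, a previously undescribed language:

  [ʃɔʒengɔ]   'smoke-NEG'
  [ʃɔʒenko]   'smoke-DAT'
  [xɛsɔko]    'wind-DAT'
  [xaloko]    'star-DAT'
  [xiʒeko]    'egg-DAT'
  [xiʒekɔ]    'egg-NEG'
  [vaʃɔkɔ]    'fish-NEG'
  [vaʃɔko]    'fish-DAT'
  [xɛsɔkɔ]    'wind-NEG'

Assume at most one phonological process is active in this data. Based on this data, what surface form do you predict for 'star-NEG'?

[xalokɔ]

The NEG morpheme has two allomorphs, [-gɔ] and [-kɔ].
By contrast the DAT suffix keeps its initial [k] throughout — that segment must be underlying.
So the underlying form is /-gɔ/, and voiced stops become voiceless after a vowel.
After 'star', which ends in a vowel, the suffix surfaces as [-kɔ], giving [xalokɔ].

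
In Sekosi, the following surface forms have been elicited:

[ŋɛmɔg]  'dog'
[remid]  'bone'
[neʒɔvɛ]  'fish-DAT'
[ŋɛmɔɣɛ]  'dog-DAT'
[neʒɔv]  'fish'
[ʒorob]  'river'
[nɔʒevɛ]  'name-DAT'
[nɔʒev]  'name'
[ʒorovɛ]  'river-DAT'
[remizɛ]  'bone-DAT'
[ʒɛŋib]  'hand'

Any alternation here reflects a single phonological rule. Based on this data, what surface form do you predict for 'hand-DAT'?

[ʒɛŋivɛ]

The root 'river' surfaces as [ʒorob] and [ʒorovɛ], with a stem-final [b] ~ [v] alternation.
But 'fish' keeps [v] in both environments ([neʒɔv], [neʒɔvɛ]), so there is no rule changing /v/ to [b] in isolation.
Therefore /b/ is basic and [v] is derived by intervocalic spirantization (voiced stops become fricatives between vowels).
From [ʒɛŋib] the stem 'hand' is /ʒɛŋib/; between vowels this yields [ʒɛŋivɛ].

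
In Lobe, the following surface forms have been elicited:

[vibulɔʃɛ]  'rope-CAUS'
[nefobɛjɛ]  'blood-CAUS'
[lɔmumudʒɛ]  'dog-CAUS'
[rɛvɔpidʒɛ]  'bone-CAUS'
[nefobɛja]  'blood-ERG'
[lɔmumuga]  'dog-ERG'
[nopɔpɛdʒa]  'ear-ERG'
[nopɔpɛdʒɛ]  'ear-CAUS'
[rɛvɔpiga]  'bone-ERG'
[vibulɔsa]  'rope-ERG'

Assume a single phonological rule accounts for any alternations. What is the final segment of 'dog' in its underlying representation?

/g/

The stem for 'dog' ends in [g] in [lɔmumuga] but [dʒ] in [lɔmumudʒɛ].
The stem 'ear' ([nopɔpɛdʒa], [nopɔpɛdʒɛ]) shows [dʒ] unchanged in both environments, so [dʒ] cannot be basic with [g] derived before the ERG suffix.
Therefore /g/ is basic and [dʒ] is derived by palatalization before a front vowel (/g/ and /s/ become palato-alveolar [dʒ] and [ʃ] before a front vowel).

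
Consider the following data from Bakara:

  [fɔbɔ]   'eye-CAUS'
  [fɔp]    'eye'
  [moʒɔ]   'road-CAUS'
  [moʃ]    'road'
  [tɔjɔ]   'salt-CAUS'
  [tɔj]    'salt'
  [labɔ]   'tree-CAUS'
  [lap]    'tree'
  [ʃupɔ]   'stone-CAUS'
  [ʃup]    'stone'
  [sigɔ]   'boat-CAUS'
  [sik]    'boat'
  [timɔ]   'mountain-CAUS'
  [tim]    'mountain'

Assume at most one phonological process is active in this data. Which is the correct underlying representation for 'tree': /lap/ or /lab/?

The root 'tree' surfaces as [labɔ] and [lap], with a stem-final [b] ~ [p] alternation.
Compare 'stone', with invariant [p] in [ʃupɔ] and [ʃup]: an analysis with underlying /p/ and a rule producing [b] before the CAUS suffix would wrongly predict alternation here too.
So /b/ is underlying, and a rule of word-final obstruent devoicing — voiced obstruents become voiceless word-finally — gives [p].

/lab/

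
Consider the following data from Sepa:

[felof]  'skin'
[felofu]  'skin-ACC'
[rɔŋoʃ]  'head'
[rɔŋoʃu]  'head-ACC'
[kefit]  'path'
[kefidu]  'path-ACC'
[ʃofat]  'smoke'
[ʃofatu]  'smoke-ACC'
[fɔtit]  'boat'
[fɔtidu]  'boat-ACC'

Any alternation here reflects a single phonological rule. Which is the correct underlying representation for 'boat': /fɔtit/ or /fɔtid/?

In [fɔtit] and [fɔtidu] the final segment of 'boat' alternates: [t] ~ [d].
But 'smoke' keeps [t] in both environments ([ʃofat], [ʃofatu]), so there is no rule changing /t/ to [d] before the ACC suffix.
The alternation reflects word-final obstruent devoicing: voiced obstruents become voiceless word-finally. /d/ is underlying.

/fɔtid/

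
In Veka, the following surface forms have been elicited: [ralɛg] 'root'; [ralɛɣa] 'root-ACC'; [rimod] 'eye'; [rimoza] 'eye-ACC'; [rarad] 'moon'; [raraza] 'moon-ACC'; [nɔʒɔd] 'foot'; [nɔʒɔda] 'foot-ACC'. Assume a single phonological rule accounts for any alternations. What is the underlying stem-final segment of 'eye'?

/z/

The root 'eye' surfaces as [rimod] and [rimoza], with a stem-final [d] ~ [z] alternation.
But 'foot' keeps [d] in both environments ([nɔʒɔd], [nɔʒɔda]), so there is no rule changing /d/ to [z] before the ACC suffix.
So /z/ is underlying, and a rule of word-final hardening — voiced fricatives become stops word-finally — gives [d].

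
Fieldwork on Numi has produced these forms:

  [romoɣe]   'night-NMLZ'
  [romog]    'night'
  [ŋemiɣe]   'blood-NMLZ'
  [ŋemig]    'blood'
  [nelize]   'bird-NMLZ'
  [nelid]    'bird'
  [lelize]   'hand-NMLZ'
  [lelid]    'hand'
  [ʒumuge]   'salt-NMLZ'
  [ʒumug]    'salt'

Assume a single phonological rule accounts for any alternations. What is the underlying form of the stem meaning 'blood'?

The root 'blood' surfaces as [ŋemiɣe] and [ŋemig], with a stem-final [ɣ] ~ [g] alternation.
The stem 'salt' ([ʒumuge], [ʒumug]) shows [g] unchanged in both environments, so [g] cannot be basic with [ɣ] derived before the NMLZ suffix.
The underlying segment must be /ɣ/; voiced fricatives become stops word-finally, yielding [g] there.

/ŋemiɣ/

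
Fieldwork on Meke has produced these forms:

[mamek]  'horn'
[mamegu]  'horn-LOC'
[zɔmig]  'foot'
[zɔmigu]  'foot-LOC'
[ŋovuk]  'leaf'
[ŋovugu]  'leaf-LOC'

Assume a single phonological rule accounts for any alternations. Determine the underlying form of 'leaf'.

/ŋovuk/

The stem for 'leaf' ends in [k] in [ŋovuk] but [g] in [ŋovugu].
The stem 'foot' ([zɔmig], [zɔmigu]) shows [g] unchanged in both environments, so [g] cannot be basic with [k] derived in isolation.
The alternation reflects intervocalic voicing: voiceless stops become voiced between vowels. /k/ is underlying.
So 'leaf' = /ŋovuk/.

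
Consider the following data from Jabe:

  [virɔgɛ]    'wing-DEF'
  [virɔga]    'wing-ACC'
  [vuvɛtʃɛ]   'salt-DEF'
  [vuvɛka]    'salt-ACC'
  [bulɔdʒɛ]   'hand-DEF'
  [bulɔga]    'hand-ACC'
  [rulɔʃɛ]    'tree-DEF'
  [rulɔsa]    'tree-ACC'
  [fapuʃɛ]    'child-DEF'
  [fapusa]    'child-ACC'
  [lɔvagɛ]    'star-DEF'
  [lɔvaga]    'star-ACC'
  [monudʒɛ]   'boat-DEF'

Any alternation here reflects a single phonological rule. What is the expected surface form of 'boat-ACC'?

[monuga]

In [bulɔdʒɛ] and [bulɔga] the final segment of 'hand' alternates: [dʒ] ~ [g].
Compare 'star', with invariant [g] in [lɔvagɛ] and [lɔvaga]: an analysis with underlying /g/ and a rule producing [dʒ] before the DEF suffix would wrongly predict alternation here too.
The underlying segment must be /dʒ/; palato-alveolar /tʃ/, /dʒ/ and /ʃ/ become [k], [g] and [s] when no front vowel follows, yielding [g] there.
The one attested form of 'boat', [monudʒɛ], shows underlying /monudʒ/. Applying the same rule when no front vowel follows gives [monuga].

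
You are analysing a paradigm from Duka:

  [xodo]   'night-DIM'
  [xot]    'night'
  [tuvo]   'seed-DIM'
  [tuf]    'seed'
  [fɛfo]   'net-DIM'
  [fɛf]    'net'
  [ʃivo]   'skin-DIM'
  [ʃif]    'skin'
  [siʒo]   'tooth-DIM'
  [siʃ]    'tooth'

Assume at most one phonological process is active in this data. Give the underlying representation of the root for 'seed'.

In [tuvo] and [tuf] the final segment of 'seed' alternates: [v] ~ [f].
The stem 'net' ([fɛfo], [fɛf]) shows [f] unchanged in both environments, so [f] cannot be basic with [v] derived before the DIM suffix.
The underlying segment must be /v/; voiced obstruents become voiceless word-finally, yielding [f] there.

/tuv/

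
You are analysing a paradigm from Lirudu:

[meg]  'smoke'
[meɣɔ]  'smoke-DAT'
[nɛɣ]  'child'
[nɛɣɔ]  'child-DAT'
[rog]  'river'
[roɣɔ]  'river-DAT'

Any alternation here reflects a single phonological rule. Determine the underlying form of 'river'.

The root 'river' surfaces as [rog] and [roɣɔ], with a stem-final [g] ~ [ɣ] alternation.
If /ɣ/ were underlying and a rule turned it into [g] in isolation, 'child' would also alternate; but it has [ɣ] in both [nɛɣ] and [nɛɣɔ].
The alternation reflects intervocalic spirantization: voiced stops become fricatives between vowels. /g/ is underlying.

/rog/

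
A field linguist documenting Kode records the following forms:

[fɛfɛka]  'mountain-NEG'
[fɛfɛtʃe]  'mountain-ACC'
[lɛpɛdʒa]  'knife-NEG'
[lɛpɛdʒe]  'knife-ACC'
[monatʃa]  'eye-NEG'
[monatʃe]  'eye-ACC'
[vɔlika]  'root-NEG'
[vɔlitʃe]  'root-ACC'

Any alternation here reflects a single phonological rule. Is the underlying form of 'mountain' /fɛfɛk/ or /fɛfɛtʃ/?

/fɛfɛk/

The root 'mountain' surfaces as [fɛfɛka] and [fɛfɛtʃe], with a stem-final [k] ~ [tʃ] alternation.
The stem 'eye' ([monatʃa], [monatʃe]) shows [tʃ] unchanged in both environments, so [tʃ] cannot be basic with [k] derived before the NEG suffix.
Therefore /k/ is basic and [tʃ] is derived by palatalization before a front vowel (/k/ becomes palato-alveolar [tʃ] before a front vowel).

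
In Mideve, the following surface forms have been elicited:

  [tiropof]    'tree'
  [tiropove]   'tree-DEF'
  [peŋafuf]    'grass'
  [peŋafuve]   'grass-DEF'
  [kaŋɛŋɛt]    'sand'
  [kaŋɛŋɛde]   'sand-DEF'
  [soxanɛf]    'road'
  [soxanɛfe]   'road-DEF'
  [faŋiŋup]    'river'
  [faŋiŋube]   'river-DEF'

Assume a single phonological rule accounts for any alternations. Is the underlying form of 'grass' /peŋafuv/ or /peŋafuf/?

/peŋafuv/

In [peŋafuf] and [peŋafuve] the final segment of 'grass' alternates: [f] ~ [v].
If /f/ were underlying and a rule turned it into [v] before the DEF suffix, 'road' would also alternate; but it has [f] in both [soxanɛf] and [soxanɛfe].
So /v/ is underlying, and a rule of word-final obstruent devoicing — voiced obstruents become voiceless word-finally — gives [f].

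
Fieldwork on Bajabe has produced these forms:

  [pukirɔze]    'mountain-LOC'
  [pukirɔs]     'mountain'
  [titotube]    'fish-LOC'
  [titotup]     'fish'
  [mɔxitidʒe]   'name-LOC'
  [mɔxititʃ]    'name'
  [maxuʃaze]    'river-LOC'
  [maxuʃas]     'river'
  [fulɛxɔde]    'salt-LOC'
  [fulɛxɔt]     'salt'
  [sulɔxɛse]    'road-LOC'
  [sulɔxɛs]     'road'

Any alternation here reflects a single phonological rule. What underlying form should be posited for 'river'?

In [maxuʃaze] and [maxuʃas] the final segment of 'river' alternates: [z] ~ [s].
If /s/ were underlying and a rule turned it into [z] before the LOC suffix, 'road' would also alternate; but it has [s] in both [sulɔxɛse] and [sulɔxɛs].
So /z/ is underlying, and a rule of word-final obstruent devoicing — voiced obstruents become voiceless word-finally — gives [s].
The underlying form of 'river' is therefore /maxuʃaz/.

/maxuʃaz/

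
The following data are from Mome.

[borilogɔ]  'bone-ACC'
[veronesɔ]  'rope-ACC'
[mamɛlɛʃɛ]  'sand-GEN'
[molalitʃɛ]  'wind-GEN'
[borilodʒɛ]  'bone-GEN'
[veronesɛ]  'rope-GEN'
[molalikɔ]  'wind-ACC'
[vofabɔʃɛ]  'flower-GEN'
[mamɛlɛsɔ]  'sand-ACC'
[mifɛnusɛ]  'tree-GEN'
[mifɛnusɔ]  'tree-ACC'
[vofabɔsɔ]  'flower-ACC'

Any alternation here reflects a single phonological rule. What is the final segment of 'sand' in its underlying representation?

The root 'sand' surfaces as [mamɛlɛʃɛ] and [mamɛlɛsɔ], with a stem-final [ʃ] ~ [s] alternation.
If /s/ were underlying and a rule turned it into [ʃ] before the GEN suffix, 'rope' would also alternate; but it has [s] in both [veronesɛ] and [veronesɔ].
The alternation reflects depalatalization: palato-alveolar /tʃ/, /dʒ/ and /ʃ/ become [k], [g] and [s] when no front vowel follows. /ʃ/ is underlying.

/ʃ/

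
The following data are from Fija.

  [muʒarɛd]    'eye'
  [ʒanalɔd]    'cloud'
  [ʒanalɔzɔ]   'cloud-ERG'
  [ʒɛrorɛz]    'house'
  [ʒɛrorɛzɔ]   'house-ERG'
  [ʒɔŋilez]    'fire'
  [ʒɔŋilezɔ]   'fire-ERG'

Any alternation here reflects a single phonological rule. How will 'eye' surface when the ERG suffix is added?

[muʒarɛzɔ]

The root 'cloud' surfaces as [ʒanalɔd] and [ʒanalɔzɔ], with a stem-final [d] ~ [z] alternation.
Compare 'fire', with invariant [z] in [ʒɔŋilez] and [ʒɔŋilezɔ]: an analysis with underlying /z/ and a rule producing [d] in isolation would wrongly predict alternation here too.
The alternation reflects intervocalic spirantization: voiced stops become fricatives between vowels. /d/ is underlying.
The one attested form of 'eye', [muʒarɛd], shows underlying /muʒarɛd/. Applying the same rule between vowels gives [muʒarɛzɔ].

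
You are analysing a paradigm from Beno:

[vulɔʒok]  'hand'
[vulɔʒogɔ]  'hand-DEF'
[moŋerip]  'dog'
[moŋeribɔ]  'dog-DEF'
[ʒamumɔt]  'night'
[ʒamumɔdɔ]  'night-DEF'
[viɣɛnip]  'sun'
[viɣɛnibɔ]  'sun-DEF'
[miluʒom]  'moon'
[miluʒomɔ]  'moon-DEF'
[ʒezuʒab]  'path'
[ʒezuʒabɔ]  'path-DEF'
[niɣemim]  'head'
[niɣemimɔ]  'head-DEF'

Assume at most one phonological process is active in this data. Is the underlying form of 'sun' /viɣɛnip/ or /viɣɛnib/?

In [viɣɛnip] and [viɣɛnibɔ] the final segment of 'sun' alternates: [p] ~ [b].
But 'path' keeps [b] in both environments ([ʒezuʒab], [ʒezuʒabɔ]), so there is no rule changing /b/ to [p] in isolation.
Therefore /p/ is basic and [b] is derived by intervocalic voicing (voiceless stops become voiced between vowels).

/viɣɛnip/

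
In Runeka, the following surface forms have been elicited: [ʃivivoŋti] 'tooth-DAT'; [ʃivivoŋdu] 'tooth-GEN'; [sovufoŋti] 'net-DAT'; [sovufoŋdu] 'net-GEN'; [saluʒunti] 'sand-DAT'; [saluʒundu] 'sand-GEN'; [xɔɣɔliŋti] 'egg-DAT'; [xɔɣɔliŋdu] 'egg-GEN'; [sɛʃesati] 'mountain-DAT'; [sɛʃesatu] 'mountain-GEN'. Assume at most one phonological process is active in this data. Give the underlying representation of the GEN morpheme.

The GEN suffix surfaces as [-du] and [-tu], depending on the final segment of the stem.
The DAT suffix, which begins with [t], is invariant after every stem; so [t] is not altered by any rule here.
So the underlying form is /-du/, and voiced stops become voiceless after a vowel.

/-du/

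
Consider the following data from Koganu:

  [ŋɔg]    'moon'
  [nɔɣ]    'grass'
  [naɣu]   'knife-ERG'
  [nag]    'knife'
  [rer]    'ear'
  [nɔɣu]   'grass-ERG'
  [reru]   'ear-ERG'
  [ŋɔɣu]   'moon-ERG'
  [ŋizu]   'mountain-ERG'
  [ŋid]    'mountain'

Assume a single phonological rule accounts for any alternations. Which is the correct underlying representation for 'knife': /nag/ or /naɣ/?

/nag/

The stem for 'knife' ends in [ɣ] in [naɣu] but [g] in [nag].
Compare 'grass', with invariant [ɣ] in [nɔɣu] and [nɔɣ]: an analysis with underlying /ɣ/ and a rule producing [g] in isolation would wrongly predict alternation here too.
Therefore /g/ is basic and [ɣ] is derived by intervocalic spirantization (voiced stops become fricatives between vowels).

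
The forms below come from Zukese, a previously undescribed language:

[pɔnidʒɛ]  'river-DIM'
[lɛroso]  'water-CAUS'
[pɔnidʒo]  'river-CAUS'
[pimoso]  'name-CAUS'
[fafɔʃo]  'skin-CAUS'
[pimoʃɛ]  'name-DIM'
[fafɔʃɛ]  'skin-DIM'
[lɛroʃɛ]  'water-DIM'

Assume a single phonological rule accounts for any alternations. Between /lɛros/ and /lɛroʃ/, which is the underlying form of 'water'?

/lɛros/

The stem for 'water' ends in [s] in [lɛroso] but [ʃ] in [lɛroʃɛ].
The stem 'skin' ([fafɔʃo], [fafɔʃɛ]) shows [ʃ] unchanged in both environments, so [ʃ] cannot be basic with [s] derived before the CAUS suffix.
So /s/ is underlying, and a rule of palatalization before a front vowel — /s/ becomes palato-alveolar [ʃ] before a front vowel — gives [ʃ].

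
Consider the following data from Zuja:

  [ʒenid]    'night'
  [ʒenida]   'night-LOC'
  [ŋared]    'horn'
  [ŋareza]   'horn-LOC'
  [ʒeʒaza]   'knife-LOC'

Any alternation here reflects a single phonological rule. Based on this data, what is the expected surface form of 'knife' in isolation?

The stem for 'horn' ends in [d] in [ŋared] but [z] in [ŋareza].
But 'night' keeps [d] in both environments ([ʒenid], [ʒenida]), so there is no rule changing /d/ to [z] before the LOC suffix.
Therefore /z/ is basic and [d] is derived by word-final hardening (voiced fricatives become stops word-finally).
The one attested form of 'knife', [ʒeʒaza], shows underlying /ʒeʒaz/. Applying the same rule word-finally gives [ʒeʒad].

[ʒeʒad]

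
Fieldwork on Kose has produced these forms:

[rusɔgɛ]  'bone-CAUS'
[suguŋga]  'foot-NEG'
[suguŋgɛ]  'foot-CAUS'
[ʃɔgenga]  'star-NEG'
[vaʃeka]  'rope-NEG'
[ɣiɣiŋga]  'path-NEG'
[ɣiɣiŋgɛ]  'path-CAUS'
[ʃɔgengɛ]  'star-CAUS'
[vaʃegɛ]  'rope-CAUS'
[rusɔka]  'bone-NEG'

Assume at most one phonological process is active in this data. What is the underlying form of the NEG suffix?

The NEG suffix surfaces as [-ga] and [-ka], depending on the final segment of the stem.
The CAUS suffix, which begins with [g], is invariant after every stem; so [g] is not altered by any rule here.
So the underlying form is /-ka/, and voiceless stops become voiced after a nasal.

/-ka/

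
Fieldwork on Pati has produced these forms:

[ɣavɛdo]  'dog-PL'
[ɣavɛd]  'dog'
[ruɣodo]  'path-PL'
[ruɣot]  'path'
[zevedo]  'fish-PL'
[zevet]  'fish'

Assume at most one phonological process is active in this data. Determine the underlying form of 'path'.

/ruɣot/

'path' shows [d] ~ [t] at the end of the stem ([ruɣodo] vs [ruɣot]).
But 'dog' keeps [d] in both environments ([ɣavɛdo], [ɣavɛd]), so there is no rule changing /d/ to [t] in isolation.
Therefore /t/ is basic and [d] is derived by intervocalic voicing (voiceless stops become voiced between vowels).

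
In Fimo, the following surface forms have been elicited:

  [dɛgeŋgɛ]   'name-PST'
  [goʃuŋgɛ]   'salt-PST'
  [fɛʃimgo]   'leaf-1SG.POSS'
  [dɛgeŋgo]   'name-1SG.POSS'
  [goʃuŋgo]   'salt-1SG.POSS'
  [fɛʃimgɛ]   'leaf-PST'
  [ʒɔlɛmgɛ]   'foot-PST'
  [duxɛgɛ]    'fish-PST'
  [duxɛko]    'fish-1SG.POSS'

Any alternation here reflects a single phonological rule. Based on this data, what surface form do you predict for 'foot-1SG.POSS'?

The 1SG.POSS suffix surfaces as [-go] and [-ko], depending on the final segment of the stem.
The PST suffix, which begins with [g], is invariant after every stem; so [g] is not altered by any rule here.
The 1SG.POSS suffix is therefore /-ko/ underlyingly, with post-nasal voicing: voiceless stops become voiced after a nasal.
After 'foot', which ends in a nasal, the suffix surfaces as [-go], giving [ʒɔlɛmgo].

[ʒɔlɛmgo]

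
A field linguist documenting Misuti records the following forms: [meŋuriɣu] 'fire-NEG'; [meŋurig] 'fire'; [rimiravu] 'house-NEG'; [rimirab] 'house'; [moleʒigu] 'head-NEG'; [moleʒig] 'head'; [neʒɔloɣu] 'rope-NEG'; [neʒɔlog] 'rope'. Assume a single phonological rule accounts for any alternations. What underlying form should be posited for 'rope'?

/neʒɔloɣ/

The root 'rope' surfaces as [neʒɔloɣu] and [neʒɔlog], with a stem-final [ɣ] ~ [g] alternation.
Compare 'head', with invariant [g] in [moleʒigu] and [moleʒig]: an analysis with underlying /g/ and a rule producing [ɣ] before the NEG suffix would wrongly predict alternation here too.
So /ɣ/ is underlying, and a rule of word-final hardening — voiced fricatives become stops word-finally — gives [g].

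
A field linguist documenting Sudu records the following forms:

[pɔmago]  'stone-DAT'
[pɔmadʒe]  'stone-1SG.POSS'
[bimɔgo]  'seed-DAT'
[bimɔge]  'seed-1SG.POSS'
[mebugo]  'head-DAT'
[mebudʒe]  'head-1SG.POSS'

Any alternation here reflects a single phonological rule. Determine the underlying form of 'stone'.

The stem for 'stone' ends in [g] in [pɔmago] but [dʒ] in [pɔmadʒe].
If /g/ were underlying and a rule turned it into [dʒ] before the 1SG.POSS suffix, 'seed' would also alternate; but it has [g] in both [bimɔgo] and [bimɔge].
The alternation reflects depalatalization: palato-alveolar /dʒ/ becomes [g] when no front vowel follows. /dʒ/ is underlying.
So 'stone' = /pɔmadʒ/.

/pɔmadʒ/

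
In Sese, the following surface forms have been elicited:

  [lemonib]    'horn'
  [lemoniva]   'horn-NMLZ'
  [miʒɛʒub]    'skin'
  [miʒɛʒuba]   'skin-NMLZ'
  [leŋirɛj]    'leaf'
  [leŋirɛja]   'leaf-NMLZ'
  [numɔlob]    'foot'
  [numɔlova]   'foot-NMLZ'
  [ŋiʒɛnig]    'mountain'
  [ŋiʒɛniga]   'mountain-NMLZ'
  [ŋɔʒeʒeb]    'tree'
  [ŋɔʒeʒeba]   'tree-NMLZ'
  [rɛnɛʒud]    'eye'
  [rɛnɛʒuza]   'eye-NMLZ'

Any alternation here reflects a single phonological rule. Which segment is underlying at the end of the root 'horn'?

/v/

The root 'horn' surfaces as [lemonib] and [lemoniva], with a stem-final [b] ~ [v] alternation.
If /b/ were underlying and a rule turned it into [v] before the NMLZ suffix, 'skin' would also alternate; but it has [b] in both [miʒɛʒub] and [miʒɛʒuba].
The underlying segment must be /v/; voiced fricatives become stops word-finally, yielding [b] there.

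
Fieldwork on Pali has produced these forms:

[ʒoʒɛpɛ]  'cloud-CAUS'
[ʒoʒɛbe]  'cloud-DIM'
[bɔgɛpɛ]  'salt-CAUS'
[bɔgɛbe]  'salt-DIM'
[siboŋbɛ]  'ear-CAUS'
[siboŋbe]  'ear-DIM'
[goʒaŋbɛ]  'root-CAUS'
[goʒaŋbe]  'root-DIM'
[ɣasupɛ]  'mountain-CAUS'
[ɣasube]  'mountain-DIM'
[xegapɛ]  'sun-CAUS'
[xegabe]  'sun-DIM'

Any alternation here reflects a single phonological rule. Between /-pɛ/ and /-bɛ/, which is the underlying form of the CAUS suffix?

The CAUS morpheme has two allomorphs, [-bɛ] and [-pɛ].
The DIM suffix, which begins with [b], is invariant after every stem; so [b] is not altered by any rule here.
The CAUS suffix is therefore /-pɛ/ underlyingly, with post-nasal voicing: voiceless stops become voiced after a nasal.

/-pɛ/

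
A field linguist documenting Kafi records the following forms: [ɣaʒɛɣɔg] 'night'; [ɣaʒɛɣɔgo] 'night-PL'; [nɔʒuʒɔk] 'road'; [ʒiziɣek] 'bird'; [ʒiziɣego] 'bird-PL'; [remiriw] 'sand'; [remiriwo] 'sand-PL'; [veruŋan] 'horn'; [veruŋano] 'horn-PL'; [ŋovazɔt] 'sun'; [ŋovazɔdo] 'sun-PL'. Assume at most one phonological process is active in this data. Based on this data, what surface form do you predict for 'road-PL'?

[nɔʒuʒɔgo]

The root 'bird' surfaces as [ʒiziɣek] and [ʒiziɣego], with a stem-final [k] ~ [g] alternation.
The stem 'night' ([ɣaʒɛɣɔg], [ɣaʒɛɣɔgo]) shows [g] unchanged in both environments, so [g] cannot be basic with [k] derived in isolation.
Therefore /k/ is basic and [g] is derived by intervocalic voicing (voiceless stops become voiced between vowels).
From [nɔʒuʒɔk] the stem 'road' is /nɔʒuʒɔk/; between vowels this yields [nɔʒuʒɔgo].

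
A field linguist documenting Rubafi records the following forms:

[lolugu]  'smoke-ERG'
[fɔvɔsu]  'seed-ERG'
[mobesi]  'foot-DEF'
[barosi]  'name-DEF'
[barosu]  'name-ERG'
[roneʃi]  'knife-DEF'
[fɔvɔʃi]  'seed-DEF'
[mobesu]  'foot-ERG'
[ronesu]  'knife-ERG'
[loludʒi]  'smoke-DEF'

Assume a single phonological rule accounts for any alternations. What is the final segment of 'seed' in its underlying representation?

In [fɔvɔsu] and [fɔvɔʃi] the final segment of 'seed' alternates: [s] ~ [ʃ].
Compare 'name', with invariant [s] in [barosu] and [barosi]: an analysis with underlying /s/ and a rule producing [ʃ] before the DEF suffix would wrongly predict alternation here too.
Therefore /ʃ/ is basic and [s] is derived by depalatalization (palato-alveolar /dʒ/ and /ʃ/ become [g] and [s] when no front vowel follows).

/ʃ/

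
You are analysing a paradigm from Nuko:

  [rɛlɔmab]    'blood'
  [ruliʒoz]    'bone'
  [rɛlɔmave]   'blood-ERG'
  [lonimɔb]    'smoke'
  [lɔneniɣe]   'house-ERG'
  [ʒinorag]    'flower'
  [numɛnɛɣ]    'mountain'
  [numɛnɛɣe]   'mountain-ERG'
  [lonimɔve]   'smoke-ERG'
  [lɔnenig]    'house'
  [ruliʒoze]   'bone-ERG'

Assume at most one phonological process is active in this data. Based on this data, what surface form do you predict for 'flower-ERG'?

[ʒinoraɣe]

The stem for 'house' ends in [ɣ] in [lɔneniɣe] but [g] in [lɔnenig].
But 'mountain' keeps [ɣ] in both environments ([numɛnɛɣe], [numɛnɛɣ]), so there is no rule changing /ɣ/ to [g] in isolation.
The underlying segment must be /g/; voiced stops become fricatives between vowels, yielding [ɣ] there.
The one attested form of 'flower', [ʒinorag], shows underlying /ʒinorag/. Applying the same rule between vowels gives [ʒinoraɣe].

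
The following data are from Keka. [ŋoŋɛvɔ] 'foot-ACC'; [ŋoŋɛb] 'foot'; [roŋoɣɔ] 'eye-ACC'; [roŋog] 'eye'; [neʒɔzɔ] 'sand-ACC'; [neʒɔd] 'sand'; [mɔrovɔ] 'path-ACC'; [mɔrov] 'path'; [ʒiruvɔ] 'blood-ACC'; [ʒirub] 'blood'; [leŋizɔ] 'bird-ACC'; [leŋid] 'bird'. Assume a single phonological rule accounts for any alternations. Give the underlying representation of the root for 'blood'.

/ʒirub/

In [ʒiruvɔ] and [ʒirub] the final segment of 'blood' alternates: [v] ~ [b].
But 'path' keeps [v] in both environments ([mɔrovɔ], [mɔrov]), so there is no rule changing /v/ to [b] in isolation.
The alternation reflects intervocalic spirantization: voiced stops become fricatives between vowels. /b/ is underlying.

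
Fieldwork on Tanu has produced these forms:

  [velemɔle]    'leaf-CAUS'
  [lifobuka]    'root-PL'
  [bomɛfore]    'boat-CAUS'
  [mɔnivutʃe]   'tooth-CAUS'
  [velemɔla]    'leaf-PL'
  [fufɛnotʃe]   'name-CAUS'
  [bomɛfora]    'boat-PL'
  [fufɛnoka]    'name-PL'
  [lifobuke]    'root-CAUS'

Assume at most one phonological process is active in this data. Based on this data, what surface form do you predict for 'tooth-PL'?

The root 'name' surfaces as [fufɛnotʃe] and [fufɛnoka], with a stem-final [tʃ] ~ [k] alternation.
The stem 'root' ([lifobuke], [lifobuka]) shows [k] unchanged in both environments, so [k] cannot be basic with [tʃ] derived before the CAUS suffix.
The underlying segment must be /tʃ/; palato-alveolar /tʃ/ becomes [k] when no front vowel follows, yielding [k] there.
The one attested form of 'tooth', [mɔnivutʃe], shows underlying /mɔnivutʃ/. Applying the same rule when no front vowel follows gives [mɔnivuka].

[mɔnivuka]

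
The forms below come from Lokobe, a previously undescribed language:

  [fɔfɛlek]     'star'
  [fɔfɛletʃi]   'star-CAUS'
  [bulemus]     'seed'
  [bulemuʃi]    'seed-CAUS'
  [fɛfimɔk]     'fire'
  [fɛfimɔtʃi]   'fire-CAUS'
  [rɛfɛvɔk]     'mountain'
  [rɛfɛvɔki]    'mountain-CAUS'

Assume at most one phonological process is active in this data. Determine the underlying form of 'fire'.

The stem for 'fire' ends in [k] in [fɛfimɔk] but [tʃ] in [fɛfimɔtʃi].
But 'mountain' keeps [k] in both environments ([rɛfɛvɔk], [rɛfɛvɔki]), so there is no rule changing /k/ to [tʃ] before the CAUS suffix.
So /tʃ/ is underlying, and a rule of depalatalization — palato-alveolar /tʃ/ and /ʃ/ become [k] and [s] when no front vowel follows — gives [k].
So 'fire' = /fɛfimɔtʃ/.

/fɛfimɔtʃ/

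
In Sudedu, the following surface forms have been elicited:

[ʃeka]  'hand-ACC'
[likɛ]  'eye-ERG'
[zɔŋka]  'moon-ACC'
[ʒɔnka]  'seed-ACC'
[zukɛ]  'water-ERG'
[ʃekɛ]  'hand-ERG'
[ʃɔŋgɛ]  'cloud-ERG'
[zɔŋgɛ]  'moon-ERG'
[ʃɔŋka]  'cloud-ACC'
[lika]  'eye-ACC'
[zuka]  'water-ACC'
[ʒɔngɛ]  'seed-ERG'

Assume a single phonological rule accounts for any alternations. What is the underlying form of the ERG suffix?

The ERG suffix surfaces as [-gɛ] and [-kɛ], depending on the final segment of the stem.
The ACC suffix, which begins with [k], is invariant after every stem; so [k] is not altered by any rule here.
The ERG suffix is therefore /-gɛ/ underlyingly, with post-vocalic devoicing: voiced stops become voiceless after a vowel.

/-gɛ/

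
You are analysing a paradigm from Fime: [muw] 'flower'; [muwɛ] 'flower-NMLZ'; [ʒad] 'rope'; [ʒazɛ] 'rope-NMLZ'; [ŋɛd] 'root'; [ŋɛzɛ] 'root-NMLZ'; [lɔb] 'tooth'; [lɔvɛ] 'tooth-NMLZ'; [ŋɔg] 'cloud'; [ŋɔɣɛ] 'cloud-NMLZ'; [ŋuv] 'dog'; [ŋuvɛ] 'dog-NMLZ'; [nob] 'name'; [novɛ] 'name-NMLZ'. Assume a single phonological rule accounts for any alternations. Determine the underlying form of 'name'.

/nob/

'name' shows [b] ~ [v] at the end of the stem ([nob] vs [novɛ]).
But 'dog' keeps [v] in both environments ([ŋuv], [ŋuvɛ]), so there is no rule changing /v/ to [b] in isolation.
The alternation reflects intervocalic spirantization: voiced stops become fricatives between vowels. /b/ is underlying.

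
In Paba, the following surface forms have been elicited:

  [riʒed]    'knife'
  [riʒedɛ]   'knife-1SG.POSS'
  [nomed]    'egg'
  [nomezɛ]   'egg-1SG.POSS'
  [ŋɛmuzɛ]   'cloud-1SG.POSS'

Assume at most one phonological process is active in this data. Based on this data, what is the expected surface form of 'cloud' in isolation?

[ŋɛmud]

'egg' shows [d] ~ [z] at the end of the stem ([nomed] vs [nomezɛ]).
Compare 'knife', with invariant [d] in [riʒed] and [riʒedɛ]: an analysis with underlying /d/ and a rule producing [z] before the 1SG.POSS suffix would wrongly predict alternation here too.
The alternation reflects word-final hardening: voiced fricatives become stops word-finally. /z/ is underlying.
The one attested form of 'cloud', [ŋɛmuzɛ], shows underlying /ŋɛmuz/. Applying the same rule word-finally gives [ŋɛmud].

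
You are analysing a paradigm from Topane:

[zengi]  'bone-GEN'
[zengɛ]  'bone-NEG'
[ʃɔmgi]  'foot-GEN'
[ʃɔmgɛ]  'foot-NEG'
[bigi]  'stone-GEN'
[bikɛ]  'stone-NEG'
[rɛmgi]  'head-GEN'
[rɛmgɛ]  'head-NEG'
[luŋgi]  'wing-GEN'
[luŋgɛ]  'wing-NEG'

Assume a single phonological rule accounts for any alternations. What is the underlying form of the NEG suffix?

/-kɛ/

The NEG suffix surfaces as [-gɛ] and [-kɛ], depending on the final segment of the stem.
By contrast the GEN suffix keeps its initial [g] throughout — that segment must be underlying.
The NEG suffix is therefore /-kɛ/ underlyingly, with post-nasal voicing: voiceless stops become voiced after a nasal.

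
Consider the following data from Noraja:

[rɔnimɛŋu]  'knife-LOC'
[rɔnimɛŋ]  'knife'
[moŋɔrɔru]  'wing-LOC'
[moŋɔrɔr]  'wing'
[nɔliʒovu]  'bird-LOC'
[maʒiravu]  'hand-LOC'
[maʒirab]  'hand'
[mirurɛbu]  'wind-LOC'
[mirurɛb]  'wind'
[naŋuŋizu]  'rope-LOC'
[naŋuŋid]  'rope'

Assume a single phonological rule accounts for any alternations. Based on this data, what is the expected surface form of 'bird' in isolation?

'hand' shows [v] ~ [b] at the end of the stem ([maʒiravu] vs [maʒirab]).
Compare 'wind', with invariant [b] in [mirurɛbu] and [mirurɛb]: an analysis with underlying /b/ and a rule producing [v] before the LOC suffix would wrongly predict alternation here too.
So /v/ is underlying, and a rule of word-final hardening — voiced fricatives become stops word-finally — gives [b].
From [nɔliʒovu] the stem 'bird' is /nɔliʒov/; word-finally this yields [nɔliʒob].

[nɔliʒob]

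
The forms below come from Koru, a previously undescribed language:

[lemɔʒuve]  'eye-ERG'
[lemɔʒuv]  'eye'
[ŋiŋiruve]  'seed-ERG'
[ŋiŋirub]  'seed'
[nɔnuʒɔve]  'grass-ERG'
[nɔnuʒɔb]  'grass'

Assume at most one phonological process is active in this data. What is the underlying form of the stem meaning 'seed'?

/ŋiŋirub/

The stem for 'seed' ends in [v] in [ŋiŋiruve] but [b] in [ŋiŋirub].
If /v/ were underlying and a rule turned it into [b] in isolation, 'eye' would also alternate; but it has [v] in both [lemɔʒuve] and [lemɔʒuv].
The underlying segment must be /b/; voiced stops become fricatives between vowels, yielding [v] there.
The underlying form of 'seed' is therefore /ŋiŋirub/.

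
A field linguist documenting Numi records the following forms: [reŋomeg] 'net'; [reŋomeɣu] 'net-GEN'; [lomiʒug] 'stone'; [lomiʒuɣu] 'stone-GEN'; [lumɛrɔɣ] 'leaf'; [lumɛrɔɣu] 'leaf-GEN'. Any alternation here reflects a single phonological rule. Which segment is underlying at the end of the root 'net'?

The stem for 'net' ends in [g] in [reŋomeg] but [ɣ] in [reŋomeɣu].
If /ɣ/ were underlying and a rule turned it into [g] in isolation, 'leaf' would also alternate; but it has [ɣ] in both [lumɛrɔɣ] and [lumɛrɔɣu].
Therefore /g/ is basic and [ɣ] is derived by intervocalic spirantization (voiced stops become fricatives between vowels).

/g/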